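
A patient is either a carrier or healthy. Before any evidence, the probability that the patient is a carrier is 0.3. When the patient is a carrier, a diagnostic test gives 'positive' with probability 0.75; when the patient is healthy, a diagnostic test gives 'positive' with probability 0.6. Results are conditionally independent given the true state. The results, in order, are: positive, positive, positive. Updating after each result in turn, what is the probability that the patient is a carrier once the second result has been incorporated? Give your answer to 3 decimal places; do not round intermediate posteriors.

0.401

After 'positive': P(carrier) = 0.75·0.3000 / (0.75·0.3000 + 0.6·0.7000) ≈ 0.3488
After 'positive': P(carrier) = 0.75·0.3488 / (0.75·0.3488 + 0.6·0.6512) ≈ 0.4011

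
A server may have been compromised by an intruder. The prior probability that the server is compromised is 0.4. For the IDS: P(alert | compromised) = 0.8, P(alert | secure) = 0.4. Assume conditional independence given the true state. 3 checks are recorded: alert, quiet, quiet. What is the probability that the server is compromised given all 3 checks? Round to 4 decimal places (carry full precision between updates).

After 'alert': P(compromised) = 0.8·0.4000 / (0.8·0.4000 + 0.4·0.6000) ≈ 0.5714
After 'quiet': P(compromised) = 0.2·0.5714 / (0.2·0.5714 + 0.6·0.4286) ≈ 0.3077
After 'quiet': P(compromised) = 0.2·0.3077 / (0.2·0.3077 + 0.6·0.6923) ≈ 0.1290

0.1290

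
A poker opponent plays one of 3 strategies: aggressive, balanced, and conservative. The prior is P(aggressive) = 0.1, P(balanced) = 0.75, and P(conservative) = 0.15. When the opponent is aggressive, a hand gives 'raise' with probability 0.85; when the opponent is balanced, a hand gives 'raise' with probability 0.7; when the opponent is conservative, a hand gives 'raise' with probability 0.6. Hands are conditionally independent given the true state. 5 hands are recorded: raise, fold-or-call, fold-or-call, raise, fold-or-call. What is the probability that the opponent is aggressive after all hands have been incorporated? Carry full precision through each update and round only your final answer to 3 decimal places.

Each posterior becomes the prior for the next update.
After 'raise': normaliser = 0.85·0.1000 + 0.7·0.7500 + 0.6·0.1500; P(aggressive) ≈ 0.1214, P(balanced) ≈ 0.7500, P(conservative) ≈ 0.1286
After 'fold-or-call': normaliser = 0.15·0.1214 + 0.3·0.7500 + 0.4·0.1286; P(aggressive) ≈ 0.0618, P(balanced) ≈ 0.7636, P(conservative) ≈ 0.1745
After 'fold-or-call': normaliser = 0.15·0.0618 + 0.3·0.7636 + 0.4·0.1745; P(aggressive) ≈ 0.0301, P(balanced) ≈ 0.7434, P(conservative) ≈ 0.2265
After 'raise': normaliser = 0.85·0.0301 + 0.7·0.7434 + 0.6·0.2265; P(aggressive) ≈ 0.0375, P(balanced) ≈ 0.7631, P(conservative) ≈ 0.1994
After 'fold-or-call': normaliser = 0.15·0.0375 + 0.3·0.7631 + 0.4·0.1994; P(aggressive) ≈ 0.0179, P(balanced) ≈ 0.7284, P(conservative) ≈ 0.2537

0.018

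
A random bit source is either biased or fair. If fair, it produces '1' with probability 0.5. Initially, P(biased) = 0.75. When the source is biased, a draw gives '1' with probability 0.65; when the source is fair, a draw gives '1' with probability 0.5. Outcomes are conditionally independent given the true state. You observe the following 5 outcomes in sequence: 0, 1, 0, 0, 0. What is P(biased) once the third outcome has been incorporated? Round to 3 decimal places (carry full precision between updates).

0.656

Apply Bayes' rule sequentially, carrying P(biased) forward.
After '0': P(biased) = 0.35·0.7500 / (0.35·0.7500 + 0.5·0.2500) ≈ 0.6774
After '1': P(biased) = 0.65·0.6774 / (0.65·0.6774 + 0.5·0.3226) ≈ 0.7319
After '0': P(biased) = 0.35·0.7319 / (0.35·0.7319 + 0.5·0.2681) ≈ 0.6565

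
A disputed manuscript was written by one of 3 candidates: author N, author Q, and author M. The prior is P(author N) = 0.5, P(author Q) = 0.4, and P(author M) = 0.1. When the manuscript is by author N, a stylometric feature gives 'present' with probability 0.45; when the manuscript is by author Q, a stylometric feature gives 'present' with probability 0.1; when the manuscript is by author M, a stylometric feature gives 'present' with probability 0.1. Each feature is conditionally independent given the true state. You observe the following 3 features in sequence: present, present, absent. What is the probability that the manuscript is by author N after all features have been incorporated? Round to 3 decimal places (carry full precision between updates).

0.925

After 'present': normaliser = 0.45·0.5000 + 0.1·0.4000 + 0.1·0.1000; P(author N) ≈ 0.8182, P(author Q) ≈ 0.1455, P(author M) ≈ 0.0364
After 'present': normaliser = 0.45·0.8182 + 0.1·0.1455 + 0.1·0.0364; P(author N) ≈ 0.9529, P(author Q) ≈ 0.0376, P(author M) ≈ 0.0094
After 'absent': normaliser = 0.55·0.9529 + 0.9·0.0376 + 0.9·0.0094; P(author N) ≈ 0.9252, P(author Q) ≈ 0.0598, P(author M) ≈ 0.0150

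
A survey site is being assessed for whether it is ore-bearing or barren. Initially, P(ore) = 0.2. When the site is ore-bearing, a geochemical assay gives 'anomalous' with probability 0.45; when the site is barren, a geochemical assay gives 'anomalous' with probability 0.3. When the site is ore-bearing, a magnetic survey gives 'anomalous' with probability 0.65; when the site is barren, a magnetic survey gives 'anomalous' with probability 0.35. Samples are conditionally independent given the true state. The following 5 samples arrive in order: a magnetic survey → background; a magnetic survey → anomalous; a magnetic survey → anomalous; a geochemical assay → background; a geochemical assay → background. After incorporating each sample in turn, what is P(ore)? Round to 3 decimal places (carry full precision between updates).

0.223

Apply Bayes' rule sequentially, carrying P(ore) forward.
After a magnetic survey='background': P(ore) = 0.35·0.2000 / (0.35·0.2000 + 0.65·0.8000) ≈ 0.1186
After a magnetic survey='anomalous': P(ore) = 0.65·0.1186 / (0.65·0.1186 + 0.35·0.8814) ≈ 0.2000
After a magnetic survey='anomalous': P(ore) = 0.65·0.2000 / (0.65·0.2000 + 0.35·0.8000) ≈ 0.3171
After a geochemical assay='background': P(ore) = 0.55·0.3171 / (0.55·0.3171 + 0.7·0.6829) ≈ 0.2673
After a geochemical assay='background': P(ore) = 0.55·0.2673 / (0.55·0.2673 + 0.7·0.7327) ≈ 0.2228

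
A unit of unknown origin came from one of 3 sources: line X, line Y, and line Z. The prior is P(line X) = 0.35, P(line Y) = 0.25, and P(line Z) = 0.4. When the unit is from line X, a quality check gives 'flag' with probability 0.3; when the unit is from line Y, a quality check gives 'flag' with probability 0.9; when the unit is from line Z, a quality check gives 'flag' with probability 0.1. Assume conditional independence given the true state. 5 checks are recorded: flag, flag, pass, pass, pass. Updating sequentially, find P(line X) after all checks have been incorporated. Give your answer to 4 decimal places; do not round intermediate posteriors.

After 'flag': normaliser = 0.3·0.3500 + 0.9·0.2500 + 0.1·0.4000; P(line X) ≈ 0.2838, P(line Y) ≈ 0.6081, P(line Z) ≈ 0.1081
After 'flag': normaliser = 0.3·0.2838 + 0.9·0.6081 + 0.1·0.1081; P(line X) ≈ 0.1324, P(line Y) ≈ 0.8508, P(line Z) ≈ 0.0168
After 'pass': normaliser = 0.7·0.1324 + 0.1·0.8508 + 0.9·0.0168; P(line X) ≈ 0.4804, P(line Y) ≈ 0.4412, P(line Z) ≈ 0.0784
After 'pass': normaliser = 0.7·0.4804 + 0.1·0.4412 + 0.9·0.0784; P(line X) ≈ 0.7457, P(line Y) ≈ 0.0978, P(line Z) ≈ 0.1565
After 'pass': normaliser = 0.7·0.7457 + 0.1·0.0978 + 0.9·0.1565; P(line X) ≈ 0.7760, P(line Y) ≈ 0.0145, P(line Z) ≈ 0.2094

0.7760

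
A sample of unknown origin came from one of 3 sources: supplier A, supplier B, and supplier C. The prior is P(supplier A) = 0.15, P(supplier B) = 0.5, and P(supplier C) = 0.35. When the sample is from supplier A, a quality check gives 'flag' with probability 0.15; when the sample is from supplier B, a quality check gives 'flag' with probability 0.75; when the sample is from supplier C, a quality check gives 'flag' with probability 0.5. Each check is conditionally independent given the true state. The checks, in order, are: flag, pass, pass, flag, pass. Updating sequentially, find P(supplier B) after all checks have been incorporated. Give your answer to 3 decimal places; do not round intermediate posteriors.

After 'flag': normaliser = 0.15·0.1500 + 0.75·0.5000 + 0.5·0.3500; P(supplier A) ≈ 0.0393, P(supplier B) ≈ 0.6550, P(supplier C) ≈ 0.3057
After 'pass': normaliser = 0.85·0.0393 + 0.25·0.6550 + 0.5·0.3057; P(supplier A) ≈ 0.0954, P(supplier B) ≈ 0.4679, P(supplier C) ≈ 0.4367
After 'pass': normaliser = 0.85·0.0954 + 0.25·0.4679 + 0.5·0.4367; P(supplier A) ≈ 0.1948, P(supplier B) ≈ 0.2809, P(supplier C) ≈ 0.5243
After 'flag': normaliser = 0.15·0.1948 + 0.75·0.2809 + 0.5·0.5243; P(supplier A) ≈ 0.0582, P(supplier B) ≈ 0.4196, P(supplier C) ≈ 0.5222
After 'pass': normaliser = 0.85·0.0582 + 0.25·0.4196 + 0.5·0.5222; P(supplier A) ≈ 0.1191, P(supplier B) ≈ 0.2525, P(supplier C) ≈ 0.6284

0.252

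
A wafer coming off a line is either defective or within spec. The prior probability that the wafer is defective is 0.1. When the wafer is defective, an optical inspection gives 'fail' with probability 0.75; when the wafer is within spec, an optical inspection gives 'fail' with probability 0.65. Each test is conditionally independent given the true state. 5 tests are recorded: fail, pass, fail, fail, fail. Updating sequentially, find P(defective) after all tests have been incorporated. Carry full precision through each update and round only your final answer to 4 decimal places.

After 'fail': P(defective) = 0.75·0.1000 / (0.75·0.1000 + 0.65·0.9000) ≈ 0.1136
After 'pass': P(defective) = 0.25·0.1136 / (0.25·0.1136 + 0.35·0.8864) ≈ 0.0839
After 'fail': P(defective) = 0.75·0.0839 / (0.75·0.0839 + 0.65·0.9161) ≈ 0.0956
After 'fail': P(defective) = 0.75·0.0956 / (0.75·0.0956 + 0.65·0.9044) ≈ 0.1087
After 'fail': P(defective) = 0.75·0.1087 / (0.75·0.1087 + 0.65·0.8913) ≈ 0.1233

0.1233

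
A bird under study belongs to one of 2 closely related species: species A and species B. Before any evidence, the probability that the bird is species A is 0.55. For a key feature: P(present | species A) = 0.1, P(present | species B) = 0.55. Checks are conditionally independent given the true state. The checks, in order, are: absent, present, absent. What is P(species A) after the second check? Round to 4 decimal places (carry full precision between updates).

After 'absent': P(species A) = 0.9·0.5500 / (0.9·0.5500 + 0.45·0.4500) ≈ 0.7097
After 'present': P(species A) = 0.1·0.7097 / (0.1·0.7097 + 0.55·0.2903) ≈ 0.3077

0.3077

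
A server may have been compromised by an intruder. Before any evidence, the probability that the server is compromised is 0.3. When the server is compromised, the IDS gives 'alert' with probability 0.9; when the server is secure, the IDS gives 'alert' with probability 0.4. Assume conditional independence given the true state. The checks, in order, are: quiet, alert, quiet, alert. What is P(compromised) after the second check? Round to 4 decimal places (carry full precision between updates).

After 'quiet': P(compromised) = 0.1·0.3000 / (0.1·0.3000 + 0.6·0.7000) ≈ 0.0667
After 'alert': P(compromised) = 0.9·0.0667 / (0.9·0.0667 + 0.4·0.9333) ≈ 0.1385

0.1385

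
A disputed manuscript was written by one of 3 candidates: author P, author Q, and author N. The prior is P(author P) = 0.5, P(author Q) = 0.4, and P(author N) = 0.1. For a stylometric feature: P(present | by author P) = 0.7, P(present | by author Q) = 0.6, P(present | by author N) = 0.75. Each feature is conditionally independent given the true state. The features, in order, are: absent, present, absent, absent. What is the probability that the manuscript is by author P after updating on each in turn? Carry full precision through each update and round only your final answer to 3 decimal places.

After 'absent': normaliser = 0.3·0.5000 + 0.4·0.4000 + 0.25·0.1000; P(author P) ≈ 0.4478, P(author Q) ≈ 0.4776, P(author N) ≈ 0.0746
After 'present': normaliser = 0.7·0.4478 + 0.6·0.4776 + 0.75·0.0746; P(author P) ≈ 0.4778, P(author Q) ≈ 0.4369, P(author N) ≈ 0.0853
After 'absent': normaliser = 0.3·0.4778 + 0.4·0.4369 + 0.25·0.0853; P(author P) ≈ 0.4223, P(author Q) ≈ 0.5148, P(author N) ≈ 0.0628
After 'absent': normaliser = 0.3·0.4223 + 0.4·0.5148 + 0.25·0.0628; P(author P) ≈ 0.3637, P(author Q) ≈ 0.5912, P(author N) ≈ 0.0451

0.364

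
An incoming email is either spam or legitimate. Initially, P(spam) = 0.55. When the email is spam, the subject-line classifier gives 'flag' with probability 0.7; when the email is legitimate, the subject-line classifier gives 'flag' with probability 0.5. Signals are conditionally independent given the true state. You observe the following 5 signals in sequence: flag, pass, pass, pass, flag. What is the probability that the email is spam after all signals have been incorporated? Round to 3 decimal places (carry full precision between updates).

0.341

Apply Bayes' rule sequentially, carrying P(spam) forward.
After 'flag': P(spam) = 0.7·0.5500 / (0.7·0.5500 + 0.5·0.4500) ≈ 0.6311
After 'pass': P(spam) = 0.3·0.6311 / (0.3·0.6311 + 0.5·0.3689) ≈ 0.5066
After 'pass': P(spam) = 0.3·0.5066 / (0.3·0.5066 + 0.5·0.4934) ≈ 0.3812
After 'pass': P(spam) = 0.3·0.3812 / (0.3·0.3812 + 0.5·0.6188) ≈ 0.2699
After 'flag': P(spam) = 0.7·0.2699 / (0.7·0.2699 + 0.5·0.7301) ≈ 0.3410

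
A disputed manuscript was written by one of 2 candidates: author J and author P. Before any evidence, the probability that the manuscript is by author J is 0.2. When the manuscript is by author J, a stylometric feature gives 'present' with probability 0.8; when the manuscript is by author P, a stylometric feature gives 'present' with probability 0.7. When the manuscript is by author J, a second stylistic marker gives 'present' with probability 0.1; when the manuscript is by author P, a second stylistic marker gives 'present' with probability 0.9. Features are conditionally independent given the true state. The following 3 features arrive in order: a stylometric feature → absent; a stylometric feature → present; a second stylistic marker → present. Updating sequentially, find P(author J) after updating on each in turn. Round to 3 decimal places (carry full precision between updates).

Each posterior becomes the prior for the next update.
After a stylometric feature='absent': P(author J) = 0.2·0.2000 / (0.2·0.2000 + 0.3·0.8000) ≈ 0.1429
After a stylometric feature='present': P(author J) = 0.8·0.1429 / (0.8·0.1429 + 0.7·0.8571) ≈ 0.1600
After a second stylistic marker='present': P(author J) = 0.1·0.1600 / (0.1·0.1600 + 0.9·0.8400) ≈ 0.0207

0.021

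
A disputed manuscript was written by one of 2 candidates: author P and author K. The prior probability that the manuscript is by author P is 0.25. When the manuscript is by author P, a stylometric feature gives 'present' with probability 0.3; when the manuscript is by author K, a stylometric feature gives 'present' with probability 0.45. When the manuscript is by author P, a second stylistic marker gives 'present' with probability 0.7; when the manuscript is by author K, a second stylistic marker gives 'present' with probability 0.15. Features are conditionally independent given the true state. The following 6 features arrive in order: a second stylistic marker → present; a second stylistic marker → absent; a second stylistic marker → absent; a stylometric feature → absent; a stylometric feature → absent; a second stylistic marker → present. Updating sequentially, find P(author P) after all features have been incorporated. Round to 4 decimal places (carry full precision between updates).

0.5943

After a second stylistic marker='present': P(author P) = 0.7·0.2500 / (0.7·0.2500 + 0.15·0.7500) ≈ 0.6087
After a second stylistic marker='absent': P(author P) = 0.3·0.6087 / (0.3·0.6087 + 0.85·0.3913) ≈ 0.3544
After a second stylistic marker='absent': P(author P) = 0.3·0.3544 / (0.3·0.3544 + 0.85·0.6456) ≈ 0.1623
After a stylometric feature='absent': P(author P) = 0.7·0.1623 / (0.7·0.1623 + 0.55·0.8377) ≈ 0.1978
After a stylometric feature='absent': P(author P) = 0.7·0.1978 / (0.7·0.1978 + 0.55·0.8022) ≈ 0.2389
After a second stylistic marker='present': P(author P) = 0.7·0.2389 / (0.7·0.2389 + 0.15·0.7611) ≈ 0.5943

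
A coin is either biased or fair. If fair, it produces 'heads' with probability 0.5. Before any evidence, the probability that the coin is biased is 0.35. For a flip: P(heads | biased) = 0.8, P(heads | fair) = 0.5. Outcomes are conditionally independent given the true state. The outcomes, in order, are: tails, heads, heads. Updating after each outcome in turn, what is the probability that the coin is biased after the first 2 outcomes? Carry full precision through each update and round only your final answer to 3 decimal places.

0.256

Each posterior becomes the prior for the next update.
After 'tails': P(biased) = 0.2·0.3500 / (0.2·0.3500 + 0.5·0.6500) ≈ 0.1772
After 'heads': P(biased) = 0.8·0.1772 / (0.8·0.1772 + 0.5·0.8228) ≈ 0.2563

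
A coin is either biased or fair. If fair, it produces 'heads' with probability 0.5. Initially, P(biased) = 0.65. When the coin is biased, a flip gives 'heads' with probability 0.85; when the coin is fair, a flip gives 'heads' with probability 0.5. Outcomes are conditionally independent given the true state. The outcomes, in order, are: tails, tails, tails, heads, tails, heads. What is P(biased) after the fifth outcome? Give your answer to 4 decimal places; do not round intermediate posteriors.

0.0249

After 'tails': P(biased) = 0.15·0.6500 / (0.15·0.6500 + 0.5·0.3500) ≈ 0.3578
After 'tails': P(biased) = 0.15·0.3578 / (0.15·0.3578 + 0.5·0.6422) ≈ 0.1432
After 'tails': P(biased) = 0.15·0.1432 / (0.15·0.1432 + 0.5·0.8568) ≈ 0.0477
After 'heads': P(biased) = 0.85·0.0477 / (0.85·0.0477 + 0.5·0.9523) ≈ 0.0785
After 'tails': P(biased) = 0.15·0.0785 / (0.15·0.0785 + 0.5·0.9215) ≈ 0.0249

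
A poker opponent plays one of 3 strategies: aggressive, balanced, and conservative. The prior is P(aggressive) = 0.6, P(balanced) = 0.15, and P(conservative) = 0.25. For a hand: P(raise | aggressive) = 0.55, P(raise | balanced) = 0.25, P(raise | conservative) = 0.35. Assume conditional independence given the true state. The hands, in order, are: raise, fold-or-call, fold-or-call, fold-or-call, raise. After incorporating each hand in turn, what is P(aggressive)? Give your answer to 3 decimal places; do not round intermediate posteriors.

After 'raise': normaliser = 0.55·0.6000 + 0.25·0.1500 + 0.35·0.2500; P(aggressive) ≈ 0.7253, P(balanced) ≈ 0.0824, P(conservative) ≈ 0.1923
After 'fold-or-call': normaliser = 0.45·0.7253 + 0.75·0.0824 + 0.65·0.1923; P(aggressive) ≈ 0.6360, P(balanced) ≈ 0.1204, P(conservative) ≈ 0.2436
After 'fold-or-call': normaliser = 0.45·0.6360 + 0.75·0.1204 + 0.65·0.2436; P(aggressive) ≈ 0.5351, P(balanced) ≈ 0.1689, P(conservative) ≈ 0.2960
After 'fold-or-call': normaliser = 0.45·0.5351 + 0.75·0.1689 + 0.65·0.2960; P(aggressive) ≈ 0.4301, P(balanced) ≈ 0.2263, P(conservative) ≈ 0.3437
After 'raise': normaliser = 0.55·0.4301 + 0.25·0.2263 + 0.35·0.3437; P(aggressive) ≈ 0.5722, P(balanced) ≈ 0.1368, P(conservative) ≈ 0.2910

0.572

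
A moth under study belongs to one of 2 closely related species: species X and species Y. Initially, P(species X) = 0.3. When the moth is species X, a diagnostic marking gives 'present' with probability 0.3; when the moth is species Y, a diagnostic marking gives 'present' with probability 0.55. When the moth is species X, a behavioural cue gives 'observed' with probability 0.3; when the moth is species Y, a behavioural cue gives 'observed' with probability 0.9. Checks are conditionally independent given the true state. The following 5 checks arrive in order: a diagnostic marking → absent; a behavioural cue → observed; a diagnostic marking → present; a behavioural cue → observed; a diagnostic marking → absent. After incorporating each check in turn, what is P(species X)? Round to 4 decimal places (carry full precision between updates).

After a diagnostic marking='absent': P(species X) = 0.7·0.3000 / (0.7·0.3000 + 0.45·0.7000) ≈ 0.4000
After a behavioural cue='observed': P(species X) = 0.3·0.4000 / (0.3·0.4000 + 0.9·0.6000) ≈ 0.1818
After a diagnostic marking='present': P(species X) = 0.3·0.1818 / (0.3·0.1818 + 0.55·0.8182) ≈ 0.1081
After a behavioural cue='observed': P(species X) = 0.3·0.1081 / (0.3·0.1081 + 0.9·0.8919) ≈ 0.0388
After a diagnostic marking='absent': P(species X) = 0.7·0.0388 / (0.7·0.0388 + 0.45·0.9612) ≈ 0.0591

0.0591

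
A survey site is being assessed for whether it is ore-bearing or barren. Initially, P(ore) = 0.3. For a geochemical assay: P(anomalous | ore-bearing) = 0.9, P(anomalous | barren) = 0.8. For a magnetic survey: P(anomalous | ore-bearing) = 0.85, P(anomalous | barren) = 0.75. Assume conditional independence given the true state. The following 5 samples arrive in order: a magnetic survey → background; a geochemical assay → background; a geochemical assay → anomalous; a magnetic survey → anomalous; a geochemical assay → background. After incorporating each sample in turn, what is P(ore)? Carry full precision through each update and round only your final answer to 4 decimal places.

Apply Bayes' rule sequentially, carrying P(ore) forward.
After a magnetic survey='background': P(ore) = 0.15·0.3000 / (0.15·0.3000 + 0.25·0.7000) ≈ 0.2045
After a geochemical assay='background': P(ore) = 0.1·0.2045 / (0.1·0.2045 + 0.2·0.7955) ≈ 0.1139
After a geochemical assay='anomalous': P(ore) = 0.9·0.1139 / (0.9·0.1139 + 0.8·0.8861) ≈ 0.1264
After a magnetic survey='anomalous': P(ore) = 0.85·0.1264 / (0.85·0.1264 + 0.75·0.8736) ≈ 0.1408
After a geochemical assay='background': P(ore) = 0.1·0.1408 / (0.1·0.1408 + 0.2·0.8592) ≈ 0.0758

0.0758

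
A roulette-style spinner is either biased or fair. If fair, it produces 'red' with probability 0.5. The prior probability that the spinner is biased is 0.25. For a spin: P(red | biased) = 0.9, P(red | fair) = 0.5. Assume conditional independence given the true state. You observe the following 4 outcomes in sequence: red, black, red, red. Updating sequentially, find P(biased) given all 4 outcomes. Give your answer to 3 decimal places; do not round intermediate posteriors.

0.280

After 'red': P(biased) = 0.9·0.2500 / (0.9·0.2500 + 0.5·0.7500) ≈ 0.3750
After 'black': P(biased) = 0.1·0.3750 / (0.1·0.3750 + 0.5·0.6250) ≈ 0.1071
After 'red': P(biased) = 0.9·0.1071 / (0.9·0.1071 + 0.5·0.8929) ≈ 0.1776
After 'red': P(biased) = 0.9·0.1776 / (0.9·0.1776 + 0.5·0.8224) ≈ 0.2800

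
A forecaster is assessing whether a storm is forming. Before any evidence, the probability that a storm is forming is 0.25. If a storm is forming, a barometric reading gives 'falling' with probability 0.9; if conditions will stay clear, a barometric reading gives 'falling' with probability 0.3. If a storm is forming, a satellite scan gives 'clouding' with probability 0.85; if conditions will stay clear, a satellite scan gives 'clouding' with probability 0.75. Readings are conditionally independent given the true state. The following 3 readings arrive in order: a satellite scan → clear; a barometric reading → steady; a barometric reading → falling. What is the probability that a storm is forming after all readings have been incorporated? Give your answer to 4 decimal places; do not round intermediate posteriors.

0.0789

Each posterior becomes the prior for the next update.
After a satellite scan='clear': P(storm) = 0.15·0.2500 / (0.15·0.2500 + 0.25·0.7500) ≈ 0.1667
After a barometric reading='steady': P(storm) = 0.1·0.1667 / (0.1·0.1667 + 0.7·0.8333) ≈ 0.0278
After a barometric reading='falling': P(storm) = 0.9·0.0278 / (0.9·0.0278 + 0.3·0.9722) ≈ 0.0789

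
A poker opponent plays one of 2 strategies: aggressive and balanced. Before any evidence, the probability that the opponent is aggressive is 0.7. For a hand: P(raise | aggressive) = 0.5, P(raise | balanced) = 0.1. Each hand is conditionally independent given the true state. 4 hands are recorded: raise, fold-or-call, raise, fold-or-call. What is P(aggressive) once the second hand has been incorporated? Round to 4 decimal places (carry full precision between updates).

After 'raise': P(aggressive) = 0.5·0.7000 / (0.5·0.7000 + 0.1·0.3000) ≈ 0.9211
After 'fold-or-call': P(aggressive) = 0.5·0.9211 / (0.5·0.9211 + 0.9·0.0789) ≈ 0.8663

0.8663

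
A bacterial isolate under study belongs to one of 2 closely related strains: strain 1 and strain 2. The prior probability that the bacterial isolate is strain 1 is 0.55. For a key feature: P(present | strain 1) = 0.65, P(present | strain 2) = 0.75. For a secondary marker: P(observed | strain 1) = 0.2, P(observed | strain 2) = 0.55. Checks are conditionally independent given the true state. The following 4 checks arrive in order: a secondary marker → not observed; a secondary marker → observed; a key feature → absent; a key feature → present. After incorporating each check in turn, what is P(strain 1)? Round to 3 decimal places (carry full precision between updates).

After a secondary marker='not observed': P(strain 1) = 0.8·0.5500 / (0.8·0.5500 + 0.45·0.4500) ≈ 0.6848
After a secondary marker='observed': P(strain 1) = 0.2·0.6848 / (0.2·0.6848 + 0.55·0.3152) ≈ 0.4414
After a key feature='absent': P(strain 1) = 0.35·0.4414 / (0.35·0.4414 + 0.25·0.5586) ≈ 0.5252
After a key feature='present': P(strain 1) = 0.65·0.5252 / (0.65·0.5252 + 0.75·0.4748) ≈ 0.4895

0.489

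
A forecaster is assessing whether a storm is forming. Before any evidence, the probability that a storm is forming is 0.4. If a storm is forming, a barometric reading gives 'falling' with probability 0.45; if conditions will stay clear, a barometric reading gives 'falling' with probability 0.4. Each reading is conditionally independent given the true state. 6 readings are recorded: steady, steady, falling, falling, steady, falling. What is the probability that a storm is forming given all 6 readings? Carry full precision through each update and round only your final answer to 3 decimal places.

0.422

Each posterior becomes the prior for the next update.
After 'steady': P(storm) = 0.55·0.4000 / (0.55·0.4000 + 0.6·0.6000) ≈ 0.3793
After 'steady': P(storm) = 0.55·0.3793 / (0.55·0.3793 + 0.6·0.6207) ≈ 0.3591
After 'falling': P(storm) = 0.45·0.3591 / (0.45·0.3591 + 0.4·0.6409) ≈ 0.3866
After 'falling': P(storm) = 0.45·0.3866 / (0.45·0.3866 + 0.4·0.6134) ≈ 0.4149
After 'steady': P(storm) = 0.55·0.4149 / (0.55·0.4149 + 0.6·0.5851) ≈ 0.3939
After 'falling': P(storm) = 0.45·0.3939 / (0.45·0.3939 + 0.4·0.6061) ≈ 0.4223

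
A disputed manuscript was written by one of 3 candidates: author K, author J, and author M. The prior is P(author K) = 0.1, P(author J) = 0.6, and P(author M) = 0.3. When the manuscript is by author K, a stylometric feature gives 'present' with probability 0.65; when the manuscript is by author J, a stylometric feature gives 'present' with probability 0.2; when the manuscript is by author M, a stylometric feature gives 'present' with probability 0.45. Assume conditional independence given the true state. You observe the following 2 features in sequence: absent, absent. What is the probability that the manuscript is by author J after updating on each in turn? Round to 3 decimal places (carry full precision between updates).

0.789

Each posterior becomes the prior for the next update.
After 'absent': normaliser = 0.35·0.1000 + 0.8·0.6000 + 0.55·0.3000; P(author K) ≈ 0.0515, P(author J) ≈ 0.7059, P(author M) ≈ 0.2426
After 'absent': normaliser = 0.35·0.0515 + 0.8·0.7059 + 0.55·0.2426; P(author K) ≈ 0.0252, P(author J) ≈ 0.7885, P(author M) ≈ 0.1863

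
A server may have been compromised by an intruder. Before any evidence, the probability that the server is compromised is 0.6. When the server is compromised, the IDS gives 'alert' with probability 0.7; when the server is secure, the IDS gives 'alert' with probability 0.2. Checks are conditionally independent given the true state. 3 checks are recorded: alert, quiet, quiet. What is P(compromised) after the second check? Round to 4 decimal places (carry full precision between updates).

0.6632

After 'alert': P(compromised) = 0.7·0.6000 / (0.7·0.6000 + 0.2·0.4000) ≈ 0.8400
After 'quiet': P(compromised) = 0.3·0.8400 / (0.3·0.8400 + 0.8·0.1600) ≈ 0.6632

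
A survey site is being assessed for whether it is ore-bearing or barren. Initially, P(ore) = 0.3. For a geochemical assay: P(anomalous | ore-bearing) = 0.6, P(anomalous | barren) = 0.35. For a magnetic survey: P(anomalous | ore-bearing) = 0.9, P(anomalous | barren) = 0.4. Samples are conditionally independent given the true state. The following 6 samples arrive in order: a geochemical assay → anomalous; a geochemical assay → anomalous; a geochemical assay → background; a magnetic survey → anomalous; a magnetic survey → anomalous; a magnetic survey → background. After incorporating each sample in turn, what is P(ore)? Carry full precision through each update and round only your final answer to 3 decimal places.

Each posterior becomes the prior for the next update.
After a geochemical assay='anomalous': P(ore) = 0.6·0.3000 / (0.6·0.3000 + 0.35·0.7000) ≈ 0.4235
After a geochemical assay='anomalous': P(ore) = 0.6·0.4235 / (0.6·0.4235 + 0.35·0.5765) ≈ 0.5574
After a geochemical assay='background': P(ore) = 0.4·0.5574 / (0.4·0.5574 + 0.65·0.4426) ≈ 0.4366
After a magnetic survey='anomalous': P(ore) = 0.9·0.4366 / (0.9·0.4366 + 0.4·0.5634) ≈ 0.6356
After a magnetic survey='anomalous': P(ore) = 0.9·0.6356 / (0.9·0.6356 + 0.4·0.3644) ≈ 0.7969
After a magnetic survey='background': P(ore) = 0.1·0.7969 / (0.1·0.7969 + 0.6·0.2031) ≈ 0.3954

0.395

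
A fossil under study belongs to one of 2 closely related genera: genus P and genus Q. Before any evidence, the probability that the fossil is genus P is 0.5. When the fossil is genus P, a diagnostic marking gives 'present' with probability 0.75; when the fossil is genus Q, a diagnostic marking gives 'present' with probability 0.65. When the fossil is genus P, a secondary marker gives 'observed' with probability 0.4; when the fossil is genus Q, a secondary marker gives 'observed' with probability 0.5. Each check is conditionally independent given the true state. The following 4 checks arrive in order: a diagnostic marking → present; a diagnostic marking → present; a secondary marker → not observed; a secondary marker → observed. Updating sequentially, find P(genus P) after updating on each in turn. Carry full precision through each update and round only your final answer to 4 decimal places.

0.5610

After a diagnostic marking='present': P(genus P) = 0.75·0.5000 / (0.75·0.5000 + 0.65·0.5000) ≈ 0.5357
After a diagnostic marking='present': P(genus P) = 0.75·0.5357 / (0.75·0.5357 + 0.65·0.4643) ≈ 0.5711
After a secondary marker='not observed': P(genus P) = 0.6·0.5711 / (0.6·0.5711 + 0.5·0.4289) ≈ 0.6150
After a secondary marker='observed': P(genus P) = 0.4·0.6150 / (0.4·0.6150 + 0.5·0.3850) ≈ 0.5610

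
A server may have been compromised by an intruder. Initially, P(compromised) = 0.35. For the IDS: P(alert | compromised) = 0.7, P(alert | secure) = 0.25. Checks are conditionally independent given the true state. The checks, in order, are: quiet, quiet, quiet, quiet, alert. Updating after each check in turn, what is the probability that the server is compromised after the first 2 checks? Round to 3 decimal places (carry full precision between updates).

0.079

After 'quiet': P(compromised) = 0.3·0.3500 / (0.3·0.3500 + 0.75·0.6500) ≈ 0.1772
After 'quiet': P(compromised) = 0.3·0.1772 / (0.3·0.1772 + 0.75·0.8228) ≈ 0.0793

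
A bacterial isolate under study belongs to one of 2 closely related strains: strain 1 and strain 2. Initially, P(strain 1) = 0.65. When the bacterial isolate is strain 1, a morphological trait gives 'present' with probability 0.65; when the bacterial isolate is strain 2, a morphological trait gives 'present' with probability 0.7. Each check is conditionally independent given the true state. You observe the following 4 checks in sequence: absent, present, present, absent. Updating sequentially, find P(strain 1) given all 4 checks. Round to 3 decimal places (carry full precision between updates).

0.685

After 'absent': P(strain 1) = 0.35·0.6500 / (0.35·0.6500 + 0.3·0.3500) ≈ 0.6842
After 'present': P(strain 1) = 0.65·0.6842 / (0.65·0.6842 + 0.7·0.3158) ≈ 0.6680
After 'present': P(strain 1) = 0.65·0.6680 / (0.65·0.6680 + 0.7·0.3320) ≈ 0.6513
After 'absent': P(strain 1) = 0.35·0.6513 / (0.35·0.6513 + 0.3·0.3487) ≈ 0.6855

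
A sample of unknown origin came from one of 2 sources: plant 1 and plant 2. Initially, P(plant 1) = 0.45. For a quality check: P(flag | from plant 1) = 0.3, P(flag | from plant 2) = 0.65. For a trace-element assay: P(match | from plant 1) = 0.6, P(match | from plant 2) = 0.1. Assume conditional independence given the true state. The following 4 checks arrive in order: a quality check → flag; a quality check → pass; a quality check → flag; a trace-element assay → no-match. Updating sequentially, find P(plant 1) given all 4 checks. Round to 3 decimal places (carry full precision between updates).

After a quality check='flag': P(plant 1) = 0.3·0.4500 / (0.3·0.4500 + 0.65·0.5500) ≈ 0.2741
After a quality check='pass': P(plant 1) = 0.7·0.2741 / (0.7·0.2741 + 0.35·0.7259) ≈ 0.4303
After a quality check='flag': P(plant 1) = 0.3·0.4303 / (0.3·0.4303 + 0.65·0.5697) ≈ 0.2585
After a trace-element assay='no-match': P(plant 1) = 0.4·0.2585 / (0.4·0.2585 + 0.9·0.7415) ≈ 0.1341

0.134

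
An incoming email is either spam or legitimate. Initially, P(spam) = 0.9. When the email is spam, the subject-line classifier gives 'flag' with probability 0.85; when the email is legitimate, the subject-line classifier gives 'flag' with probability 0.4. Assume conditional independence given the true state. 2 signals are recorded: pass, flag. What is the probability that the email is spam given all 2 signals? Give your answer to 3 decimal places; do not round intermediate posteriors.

Each posterior becomes the prior for the next update.
After 'pass': P(spam) = 0.15·0.9000 / (0.15·0.9000 + 0.6·0.1000) ≈ 0.6923
After 'flag': P(spam) = 0.85·0.6923 / (0.85·0.6923 + 0.4·0.3077) ≈ 0.8270

0.827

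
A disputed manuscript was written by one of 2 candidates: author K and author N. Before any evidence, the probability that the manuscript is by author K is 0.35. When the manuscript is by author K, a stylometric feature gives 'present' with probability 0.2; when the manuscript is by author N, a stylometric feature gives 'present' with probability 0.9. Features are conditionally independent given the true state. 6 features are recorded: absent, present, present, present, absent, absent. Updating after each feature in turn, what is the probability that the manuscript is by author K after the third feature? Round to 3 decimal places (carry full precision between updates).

0.175

After 'absent': P(author K) = 0.8·0.3500 / (0.8·0.3500 + 0.1·0.6500) ≈ 0.8116
After 'present': P(author K) = 0.2·0.8116 / (0.2·0.8116 + 0.9·0.1884) ≈ 0.4891
After 'present': P(author K) = 0.2·0.4891 / (0.2·0.4891 + 0.9·0.5109) ≈ 0.1754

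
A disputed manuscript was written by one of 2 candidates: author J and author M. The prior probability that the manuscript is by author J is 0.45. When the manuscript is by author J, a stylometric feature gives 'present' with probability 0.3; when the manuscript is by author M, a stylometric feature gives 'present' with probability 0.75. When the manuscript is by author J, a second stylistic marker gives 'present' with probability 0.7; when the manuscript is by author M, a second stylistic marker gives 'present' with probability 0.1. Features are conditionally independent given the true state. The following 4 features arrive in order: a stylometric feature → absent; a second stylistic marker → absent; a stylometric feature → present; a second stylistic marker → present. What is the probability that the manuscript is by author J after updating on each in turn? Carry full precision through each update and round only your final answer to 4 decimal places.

After a stylometric feature='absent': P(author J) = 0.7·0.4500 / (0.7·0.4500 + 0.25·0.5500) ≈ 0.6961
After a second stylistic marker='absent': P(author J) = 0.3·0.6961 / (0.3·0.6961 + 0.9·0.3039) ≈ 0.4330
After a stylometric feature='present': P(author J) = 0.3·0.4330 / (0.3·0.4330 + 0.75·0.5670) ≈ 0.2340
After a second stylistic marker='present': P(author J) = 0.7·0.2340 / (0.7·0.2340 + 0.1·0.7660) ≈ 0.6813

0.6813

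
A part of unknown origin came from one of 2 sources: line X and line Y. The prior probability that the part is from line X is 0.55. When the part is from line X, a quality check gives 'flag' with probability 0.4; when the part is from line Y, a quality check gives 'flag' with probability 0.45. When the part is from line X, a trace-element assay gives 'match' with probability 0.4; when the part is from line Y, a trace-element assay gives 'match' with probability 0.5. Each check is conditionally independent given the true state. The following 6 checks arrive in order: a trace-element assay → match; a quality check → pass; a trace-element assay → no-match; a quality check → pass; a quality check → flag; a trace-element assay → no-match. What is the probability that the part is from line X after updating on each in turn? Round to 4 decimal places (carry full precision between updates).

0.5983

After a trace-element assay='match': P(line X) = 0.4·0.5500 / (0.4·0.5500 + 0.5·0.4500) ≈ 0.4944
After a quality check='pass': P(line X) = 0.6·0.4944 / (0.6·0.4944 + 0.55·0.5056) ≈ 0.5161
After a trace-element assay='no-match': P(line X) = 0.6·0.5161 / (0.6·0.5161 + 0.5·0.4839) ≈ 0.5614
After a quality check='pass': P(line X) = 0.6·0.5614 / (0.6·0.5614 + 0.55·0.4386) ≈ 0.5827
After a quality check='flag': P(line X) = 0.4·0.5827 / (0.4·0.5827 + 0.45·0.4173) ≈ 0.5538
After a trace-element assay='no-match': P(line X) = 0.6·0.5538 / (0.6·0.5538 + 0.5·0.4462) ≈ 0.5983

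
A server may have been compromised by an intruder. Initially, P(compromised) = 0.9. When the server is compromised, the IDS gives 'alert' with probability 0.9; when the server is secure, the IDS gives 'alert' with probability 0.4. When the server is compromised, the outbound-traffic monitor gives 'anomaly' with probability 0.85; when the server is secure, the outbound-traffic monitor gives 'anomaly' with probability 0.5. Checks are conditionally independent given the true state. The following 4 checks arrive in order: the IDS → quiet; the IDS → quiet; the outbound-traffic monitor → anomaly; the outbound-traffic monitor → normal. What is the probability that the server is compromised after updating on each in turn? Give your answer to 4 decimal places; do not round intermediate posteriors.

0.1131

Each posterior becomes the prior for the next update.
After the IDS='quiet': P(compromised) = 0.1·0.9000 / (0.1·0.9000 + 0.6·0.1000) ≈ 0.6000
After the IDS='quiet': P(compromised) = 0.1·0.6000 / (0.1·0.6000 + 0.6·0.4000) ≈ 0.2000
After the outbound-traffic monitor='anomaly': P(compromised) = 0.85·0.2000 / (0.85·0.2000 + 0.5·0.8000) ≈ 0.2982
After the outbound-traffic monitor='normal': P(compromised) = 0.15·0.2982 / (0.15·0.2982 + 0.5·0.7018) ≈ 0.1131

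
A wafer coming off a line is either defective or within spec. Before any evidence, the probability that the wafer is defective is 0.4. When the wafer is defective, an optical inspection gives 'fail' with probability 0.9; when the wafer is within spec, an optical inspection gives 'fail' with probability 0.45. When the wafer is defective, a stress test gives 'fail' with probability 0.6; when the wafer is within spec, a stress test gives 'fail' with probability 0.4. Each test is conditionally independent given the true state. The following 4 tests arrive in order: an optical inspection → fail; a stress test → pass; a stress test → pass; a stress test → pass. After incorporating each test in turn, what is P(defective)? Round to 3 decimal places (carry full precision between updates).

0.283

After an optical inspection='fail': P(defective) = 0.9·0.4000 / (0.9·0.4000 + 0.45·0.6000) ≈ 0.5714
After a stress test='pass': P(defective) = 0.4·0.5714 / (0.4·0.5714 + 0.6·0.4286) ≈ 0.4706
After a stress test='pass': P(defective) = 0.4·0.4706 / (0.4·0.4706 + 0.6·0.5294) ≈ 0.3721
After a stress test='pass': P(defective) = 0.4·0.3721 / (0.4·0.3721 + 0.6·0.6279) ≈ 0.2832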